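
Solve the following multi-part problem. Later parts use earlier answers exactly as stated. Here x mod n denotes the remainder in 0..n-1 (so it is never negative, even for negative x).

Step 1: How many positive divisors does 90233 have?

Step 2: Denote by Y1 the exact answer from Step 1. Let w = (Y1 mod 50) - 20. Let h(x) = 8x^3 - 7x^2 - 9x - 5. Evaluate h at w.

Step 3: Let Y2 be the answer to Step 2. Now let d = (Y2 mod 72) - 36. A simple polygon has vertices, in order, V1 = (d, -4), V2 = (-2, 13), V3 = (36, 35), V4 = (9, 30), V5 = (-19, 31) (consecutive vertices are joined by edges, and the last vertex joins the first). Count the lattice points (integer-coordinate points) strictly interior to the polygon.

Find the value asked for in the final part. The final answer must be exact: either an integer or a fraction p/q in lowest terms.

612

Step 1: 90233 = 11 * 13 * 631; number of divisors = (1+1) * (1+1) * (1+1) = 8; answer 8
Step 2: Y1 = 8; w = -12; 8*(-12)^3 - 7*(-12)^2 - 9*(-12)^1 - 5 = (-13824) + (-1008) + (108) + (-5) = -14729; answer -14729
Step 3: Y2 = -14729; d = -5; cross terms: (-5*13 - -2*-4)=-73, (-2*35 - 36*13)=-538, (36*30 - 9*35)=765, (9*31 - -19*30)=849, (-19*-4 - -5*31)=231; twice the area = |1234| = 1234; area = 617; boundary points = 1 + 2 + 1 + 1 + 7 = 12; strictly interior points = area - boundary/2 + 1 = 612; answer 612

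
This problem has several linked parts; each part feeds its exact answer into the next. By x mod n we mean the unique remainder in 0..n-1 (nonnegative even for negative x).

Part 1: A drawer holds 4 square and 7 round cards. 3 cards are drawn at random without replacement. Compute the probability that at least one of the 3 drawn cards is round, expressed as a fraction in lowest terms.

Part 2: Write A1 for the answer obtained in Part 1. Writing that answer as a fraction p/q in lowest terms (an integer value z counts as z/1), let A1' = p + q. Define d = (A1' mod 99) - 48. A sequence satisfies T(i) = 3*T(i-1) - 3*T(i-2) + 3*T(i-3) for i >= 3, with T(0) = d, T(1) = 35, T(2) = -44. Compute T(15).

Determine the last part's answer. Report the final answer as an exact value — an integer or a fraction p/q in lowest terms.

-4091634

Part 1: total draws C(11,3) = 165; complement C(4,3) = 4; favorable 165 - 4 = 161; P = 161/165; answer 161/165
Part 2: A1 = 161/165; threaded value p + q = 326; d = -19; T(3) = 3*(-44) - 3*(35) + 3*(-19) = -294; iterating: T(3)=-294, T(4)=-645, T(5)=-1185, T(6)=-2502, T(7)=-5886, T(8)=-13707, T(9)=-30969, T(10)=-69444, T(11)=-156546, T(12)=-354213, T(13)=-801333, T(14)=-1810998, T(15)=-4091634; answer -4091634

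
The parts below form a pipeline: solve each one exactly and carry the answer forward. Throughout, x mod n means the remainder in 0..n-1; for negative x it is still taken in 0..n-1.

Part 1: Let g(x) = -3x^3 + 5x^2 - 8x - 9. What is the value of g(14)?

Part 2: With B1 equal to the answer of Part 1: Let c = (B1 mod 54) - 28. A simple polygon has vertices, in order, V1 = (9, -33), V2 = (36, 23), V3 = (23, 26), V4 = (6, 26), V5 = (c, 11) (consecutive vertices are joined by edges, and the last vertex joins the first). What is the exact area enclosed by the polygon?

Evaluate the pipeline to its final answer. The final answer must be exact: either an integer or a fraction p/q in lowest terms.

1194

Part 1: -3*(14)^3 + 5*(14)^2 - 8*(14)^1 - 9 = (-8232) + (980) + (-112) + (-9) = -7373; answer -7373
Part 2: B1 = -7373; c = -3; cross terms: (9*23 - 36*-33)=1395, (36*26 - 23*23)=407, (23*26 - 6*26)=442, (6*11 - -3*26)=144, (-3*-33 - 9*11)=0; twice the area = |2388| = 2388; area = 1194; answer 1194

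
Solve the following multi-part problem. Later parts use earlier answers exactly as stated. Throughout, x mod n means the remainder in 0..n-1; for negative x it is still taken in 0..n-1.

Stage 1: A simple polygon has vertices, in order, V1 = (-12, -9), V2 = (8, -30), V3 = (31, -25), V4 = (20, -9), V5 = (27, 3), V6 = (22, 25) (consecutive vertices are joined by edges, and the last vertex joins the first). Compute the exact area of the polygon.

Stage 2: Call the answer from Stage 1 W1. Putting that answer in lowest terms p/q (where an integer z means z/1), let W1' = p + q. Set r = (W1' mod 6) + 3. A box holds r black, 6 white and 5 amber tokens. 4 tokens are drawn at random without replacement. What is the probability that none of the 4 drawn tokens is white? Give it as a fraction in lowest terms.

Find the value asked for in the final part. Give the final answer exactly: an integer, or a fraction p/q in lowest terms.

715/3876

Stage 1: cross terms: (-12*-30 - 8*-9)=432, (8*-25 - 31*-30)=730, (31*-9 - 20*-25)=221, (20*3 - 27*-9)=303, (27*25 - 22*3)=609, (22*-9 - -12*25)=102; twice the area = |2397| = 2397; area = 2397/2; answer 2397/2
Stage 2: W1 = 2397/2; threaded value p + q = 2399; r = 8; total draws C(19,4) = 3876; favorable C(13,4) = 715; P = 715/3876; answer 715/3876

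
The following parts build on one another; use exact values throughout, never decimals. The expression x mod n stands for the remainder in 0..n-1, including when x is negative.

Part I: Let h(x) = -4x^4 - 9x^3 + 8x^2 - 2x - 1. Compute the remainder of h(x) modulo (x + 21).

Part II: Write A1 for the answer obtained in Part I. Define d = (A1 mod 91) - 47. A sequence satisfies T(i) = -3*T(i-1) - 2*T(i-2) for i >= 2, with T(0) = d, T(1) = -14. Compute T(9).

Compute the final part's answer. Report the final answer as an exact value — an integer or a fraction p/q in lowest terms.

-6644

Part I: remainder = value at the root: -4*(-21)^4 - 9*(-21)^3 + 8*(-21)^2 - 2*(-21)^1 - 1 = (-777924) + (83349) + (3528) + (42) + (-1) = -691006; answer -691006
Part II: A1 = -691006; d = 1; T(2) = -3*(-14) - 2*(1) = 40; iterating: T(2)=40, T(3)=-92, T(4)=196, T(5)=-404, T(6)=820, T(7)=-1652, T(8)=3316, T(9)=-6644; answer -6644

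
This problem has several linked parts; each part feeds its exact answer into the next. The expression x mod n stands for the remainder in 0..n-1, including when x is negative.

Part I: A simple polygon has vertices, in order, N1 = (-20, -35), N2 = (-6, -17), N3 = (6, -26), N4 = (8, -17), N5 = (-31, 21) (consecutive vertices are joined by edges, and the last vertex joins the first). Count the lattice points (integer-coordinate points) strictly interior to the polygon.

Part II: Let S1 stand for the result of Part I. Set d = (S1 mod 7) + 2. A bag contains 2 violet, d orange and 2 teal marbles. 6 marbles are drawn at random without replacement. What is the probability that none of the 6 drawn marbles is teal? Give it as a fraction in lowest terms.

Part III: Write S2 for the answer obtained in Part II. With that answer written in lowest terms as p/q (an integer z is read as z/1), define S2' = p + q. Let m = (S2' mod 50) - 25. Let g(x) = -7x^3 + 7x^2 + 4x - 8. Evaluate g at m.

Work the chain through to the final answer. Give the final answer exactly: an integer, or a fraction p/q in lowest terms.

13048

Part I: cross terms: (-20*-17 - -6*-35)=130, (-6*-26 - 6*-17)=258, (6*-17 - 8*-26)=106, (8*21 - -31*-17)=-359, (-31*-35 - -20*21)=1505; twice the area = |1640| = 1640; area = 820; boundary points = 2 + 3 + 1 + 1 + 1 = 8; strictly interior points = area - boundary/2 + 1 = 817; answer 817
Part II: S1 = 817; d = 7; total draws C(11,6) = 462; favorable C(9,6) = 84; P = 2/11; answer 2/11
Part III: S2 = 2/11; threaded value p + q = 13; m = -12; -7*(-12)^3 + 7*(-12)^2 + 4*(-12)^1 - 8 = (12096) + (1008) + (-48) + (-8) = 13048; answer 13048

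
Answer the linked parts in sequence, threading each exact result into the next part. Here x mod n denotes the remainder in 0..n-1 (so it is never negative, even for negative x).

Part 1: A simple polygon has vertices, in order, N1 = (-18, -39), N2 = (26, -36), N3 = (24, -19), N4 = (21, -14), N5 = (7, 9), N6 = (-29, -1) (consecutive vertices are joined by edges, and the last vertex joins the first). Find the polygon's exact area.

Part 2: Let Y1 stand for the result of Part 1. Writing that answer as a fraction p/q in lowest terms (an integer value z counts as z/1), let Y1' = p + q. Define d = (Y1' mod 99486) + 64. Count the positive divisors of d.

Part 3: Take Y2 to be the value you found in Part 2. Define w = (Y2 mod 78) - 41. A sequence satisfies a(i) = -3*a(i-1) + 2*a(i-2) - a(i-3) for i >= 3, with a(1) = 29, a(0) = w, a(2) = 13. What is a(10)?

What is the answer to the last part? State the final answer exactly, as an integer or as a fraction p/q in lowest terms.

-358778

Part 1: cross terms: (-18*-36 - 26*-39)=1662, (26*-19 - 24*-36)=370, (24*-14 - 21*-19)=63, (21*9 - 7*-14)=287, (7*-1 - -29*9)=254, (-29*-39 - -18*-1)=1113; twice the area = |3749| = 3749; area = 3749/2; answer 3749/2
Part 2: Y1 = 3749/2; threaded value p + q = 3751; d = 3815; 3815 = 5 * 7 * 109; number of divisors = (1+1) * (1+1) * (1+1) = 8; answer 8
Part 3: Y2 = 8; w = -33; a(3) = -3*(13) + 2*(29) - 1*(-33) = 52; iterating: a(3)=52, a(4)=-159, a(5)=568, a(6)=-2074, a(7)=7517, a(8)=-27267, a(9)=98909, a(10)=-358778; answer -358778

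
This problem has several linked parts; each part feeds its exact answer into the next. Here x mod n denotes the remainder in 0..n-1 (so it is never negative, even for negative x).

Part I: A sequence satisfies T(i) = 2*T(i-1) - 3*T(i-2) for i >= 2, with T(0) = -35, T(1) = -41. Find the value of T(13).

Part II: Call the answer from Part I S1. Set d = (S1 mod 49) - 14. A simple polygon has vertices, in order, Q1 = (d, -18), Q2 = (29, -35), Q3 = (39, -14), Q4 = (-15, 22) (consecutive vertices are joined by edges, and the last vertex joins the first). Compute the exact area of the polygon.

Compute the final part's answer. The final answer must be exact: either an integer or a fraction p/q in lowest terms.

689/2

Part I: T(2) = 2*(-41) - 3*(-35) = 23; iterating: T(2)=23, T(3)=169, T(4)=269, T(5)=31, T(6)=-745, T(7)=-1583, T(8)=-931, T(9)=2887, T(10)=8567, T(11)=8473, T(12)=-8755, T(13)=-42929; answer -42929
Part II: S1 = -42929; d = 30; cross terms: (30*-35 - 29*-18)=-528, (29*-14 - 39*-35)=959, (39*22 - -15*-14)=648, (-15*-18 - 30*22)=-390; twice the area = |689| = 689; area = 689/2; answer 689/2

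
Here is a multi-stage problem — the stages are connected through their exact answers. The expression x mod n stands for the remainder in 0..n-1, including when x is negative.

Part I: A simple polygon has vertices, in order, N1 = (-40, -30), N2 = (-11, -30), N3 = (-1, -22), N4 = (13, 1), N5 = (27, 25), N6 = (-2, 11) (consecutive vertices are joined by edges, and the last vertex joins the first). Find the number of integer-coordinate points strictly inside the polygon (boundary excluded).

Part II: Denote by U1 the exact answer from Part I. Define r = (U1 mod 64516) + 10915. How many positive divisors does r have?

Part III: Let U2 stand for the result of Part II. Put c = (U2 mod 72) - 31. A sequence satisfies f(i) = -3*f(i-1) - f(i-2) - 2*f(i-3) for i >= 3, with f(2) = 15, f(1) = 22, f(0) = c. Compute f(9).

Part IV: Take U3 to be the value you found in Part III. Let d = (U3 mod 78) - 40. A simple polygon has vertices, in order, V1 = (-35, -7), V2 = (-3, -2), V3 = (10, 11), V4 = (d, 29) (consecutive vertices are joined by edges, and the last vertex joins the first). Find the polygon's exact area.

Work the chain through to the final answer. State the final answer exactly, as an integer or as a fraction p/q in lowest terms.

747/2

Part I: cross terms: (-40*-30 - -11*-30)=870, (-11*-22 - -1*-30)=212, (-1*1 - 13*-22)=285, (13*25 - 27*1)=298, (27*11 - -2*25)=347, (-2*-30 - -40*11)=500; twice the area = |2512| = 2512; area = 1256; boundary points = 29 + 2 + 1 + 2 + 1 + 1 = 36; strictly interior points = area - boundary/2 + 1 = 1239; answer 1239
Part II: U1 = 1239; r = 12154; 12154 = 2 * 59 * 103; number of divisors = (1+1) * (1+1) * (1+1) = 8; answer 8
Part III: U2 = 8; c = -23; f(3) = -3*(15) - 1*(22) - 2*(-23) = -21; iterating: f(3)=-21, f(4)=4, f(5)=-21, f(6)=101, f(7)=-290, f(8)=811, f(9)=-2345; answer -2345
Part IV: U3 = -2345; d = 33; cross terms: (-35*-2 - -3*-7)=49, (-3*11 - 10*-2)=-13, (10*29 - 33*11)=-73, (33*-7 - -35*29)=784; twice the area = |747| = 747; area = 747/2; answer 747/2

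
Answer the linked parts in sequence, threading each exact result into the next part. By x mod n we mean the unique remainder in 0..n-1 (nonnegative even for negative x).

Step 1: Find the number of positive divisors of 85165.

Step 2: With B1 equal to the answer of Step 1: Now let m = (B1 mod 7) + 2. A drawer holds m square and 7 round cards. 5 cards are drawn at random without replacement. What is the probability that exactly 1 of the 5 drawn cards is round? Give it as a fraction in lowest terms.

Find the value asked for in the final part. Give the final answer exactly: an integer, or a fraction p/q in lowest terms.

Step 1: 85165 = 5 * 17033; number of divisors = (1+1) * (1+1) = 4; answer 4
Step 2: B1 = 4; m = 6; total draws C(13,5) = 1287; favorable C(7,1)*C(6,4) = 105; P = 35/429; answer 35/429

35/429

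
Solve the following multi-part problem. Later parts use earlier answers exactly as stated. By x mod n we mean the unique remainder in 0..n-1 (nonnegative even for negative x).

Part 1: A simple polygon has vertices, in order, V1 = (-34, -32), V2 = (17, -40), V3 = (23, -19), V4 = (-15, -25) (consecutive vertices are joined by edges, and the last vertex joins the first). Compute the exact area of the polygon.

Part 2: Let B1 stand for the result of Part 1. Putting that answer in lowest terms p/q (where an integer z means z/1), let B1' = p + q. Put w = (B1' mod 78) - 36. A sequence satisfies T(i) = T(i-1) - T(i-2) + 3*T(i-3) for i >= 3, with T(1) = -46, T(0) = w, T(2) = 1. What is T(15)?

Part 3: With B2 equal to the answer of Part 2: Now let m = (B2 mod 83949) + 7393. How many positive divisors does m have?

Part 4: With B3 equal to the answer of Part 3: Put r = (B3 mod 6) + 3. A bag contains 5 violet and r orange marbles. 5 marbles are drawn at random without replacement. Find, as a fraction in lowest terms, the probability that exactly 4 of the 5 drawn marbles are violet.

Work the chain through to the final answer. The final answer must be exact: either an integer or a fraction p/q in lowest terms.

Part 1: cross terms: (-34*-40 - 17*-32)=1904, (17*-19 - 23*-40)=597, (23*-25 - -15*-19)=-860, (-15*-32 - -34*-25)=-370; twice the area = |1271| = 1271; area = 1271/2; answer 1271/2
Part 2: B1 = 1271/2; threaded value p + q = 1273; w = -11; T(3) = 1*(1) - 1*(-46) + 3*(-11) = 14; iterating: T(3)=14, T(4)=-125, T(5)=-136, T(6)=31, T(7)=-208, T(8)=-647, T(9)=-346, T(10)=-323, T(11)=-1918, T(12)=-2633, T(13)=-1684, T(14)=-4805, T(15)=-11020; answer -11020
Part 3: B2 = -11020; m = 80322; 80322 = 2 * 3 * 11 * 1217; number of divisors = (1+1) * (1+1) * (1+1) * (1+1) = 16; answer 16
Part 4: B3 = 16; r = 7; total draws C(12,5) = 792; favorable C(5,4)*C(7,1) = 35; P = 35/792; answer 35/792

35/792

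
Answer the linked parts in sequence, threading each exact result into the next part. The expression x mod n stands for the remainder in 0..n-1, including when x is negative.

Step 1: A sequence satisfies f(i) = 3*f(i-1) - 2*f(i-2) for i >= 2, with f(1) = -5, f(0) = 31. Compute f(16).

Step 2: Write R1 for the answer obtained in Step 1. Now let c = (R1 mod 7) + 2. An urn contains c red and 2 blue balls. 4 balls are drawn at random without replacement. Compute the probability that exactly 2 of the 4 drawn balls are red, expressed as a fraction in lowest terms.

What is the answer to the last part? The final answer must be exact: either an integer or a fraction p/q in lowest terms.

2/5

Step 1: f(2) = 3*(-5) - 2*(31) = -77; iterating: f(2)=-77, f(3)=-221, f(4)=-509, f(5)=-1085, f(6)=-2237, f(7)=-4541, f(8)=-9149, f(9)=-18365, f(10)=-36797, f(11)=-73661, f(12)=-147389, f(13)=-294845, f(14)=-589757, f(15)=-1179581, f(16)=-2359229; answer -2359229
Step 2: R1 = -2359229; c = 4; total draws C(6,4) = 15; favorable C(4,2)*C(2,2) = 6; P = 2/5; answer 2/5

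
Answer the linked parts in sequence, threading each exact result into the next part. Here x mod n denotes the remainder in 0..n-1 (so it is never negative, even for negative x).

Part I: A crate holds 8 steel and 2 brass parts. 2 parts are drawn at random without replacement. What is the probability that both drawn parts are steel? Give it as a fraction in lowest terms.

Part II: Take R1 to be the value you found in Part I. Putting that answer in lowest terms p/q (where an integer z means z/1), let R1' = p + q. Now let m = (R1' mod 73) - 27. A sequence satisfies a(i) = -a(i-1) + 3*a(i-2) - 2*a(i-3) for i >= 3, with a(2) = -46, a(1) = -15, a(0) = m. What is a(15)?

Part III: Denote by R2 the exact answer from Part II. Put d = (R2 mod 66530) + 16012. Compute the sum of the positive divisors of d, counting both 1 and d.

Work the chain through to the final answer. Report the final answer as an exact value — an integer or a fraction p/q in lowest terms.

Part I: total draws C(10,2) = 45; favorable C(8,2) = 28; P = 28/45; answer 28/45
Part II: R1 = 28/45; threaded value p + q = 73; m = -27; a(3) = -1*(-46) + 3*(-15) - 2*(-27) = 55; iterating: a(3)=55, a(4)=-163, a(5)=420, a(6)=-1019, a(7)=2605, a(8)=-6502, a(9)=16355, a(10)=-41071, a(11)=103140, a(12)=-259063, a(13)=650625, a(14)=-1634094, a(15)=4104095; answer 4104095
Part III: R2 = 4104095; d = 61777; 61777 = 163 * 379; sigma = (1 + 163) * (1 + 379) = 164 * 380 = 62320; answer 62320

62320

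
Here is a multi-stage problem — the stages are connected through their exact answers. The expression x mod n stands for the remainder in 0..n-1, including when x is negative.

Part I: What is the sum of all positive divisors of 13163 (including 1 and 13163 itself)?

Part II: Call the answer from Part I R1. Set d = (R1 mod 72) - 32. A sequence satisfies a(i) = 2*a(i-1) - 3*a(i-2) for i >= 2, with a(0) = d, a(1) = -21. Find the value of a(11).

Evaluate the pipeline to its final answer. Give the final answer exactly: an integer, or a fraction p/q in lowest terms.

7371

Part I: 13163 is prime, so its only divisors are 1 and 13163; sigma = 1 + 13163 = 13164; answer 13164
Part II: R1 = 13164; d = 28; a(2) = 2*(-21) - 3*(28) = -126; iterating: a(2)=-126, a(3)=-189, a(4)=0, a(5)=567, a(6)=1134, a(7)=567, a(8)=-2268, a(9)=-6237, a(10)=-5670, a(11)=7371; answer 7371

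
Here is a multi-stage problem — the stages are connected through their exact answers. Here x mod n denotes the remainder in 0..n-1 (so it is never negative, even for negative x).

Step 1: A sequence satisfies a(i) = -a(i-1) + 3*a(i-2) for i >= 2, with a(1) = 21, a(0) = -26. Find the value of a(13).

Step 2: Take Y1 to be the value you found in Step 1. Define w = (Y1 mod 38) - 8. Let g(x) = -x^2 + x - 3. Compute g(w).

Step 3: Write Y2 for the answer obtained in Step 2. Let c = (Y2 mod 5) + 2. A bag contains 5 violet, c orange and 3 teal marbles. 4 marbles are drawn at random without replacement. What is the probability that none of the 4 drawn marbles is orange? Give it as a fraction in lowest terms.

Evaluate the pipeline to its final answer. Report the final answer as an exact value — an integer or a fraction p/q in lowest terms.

7/33

Step 1: a(2) = -1*(21) + 3*(-26) = -99; iterating: a(2)=-99, a(3)=162, a(4)=-459, a(5)=945, a(6)=-2322, a(7)=5157, a(8)=-12123, a(9)=27594, a(10)=-63963, a(11)=146745, a(12)=-338634, a(13)=778869; answer 778869
Step 2: Y1 = 778869; w = 13; -1*(13)^2 + 1*(13)^1 - 3 = (-169) + (13) + (-3) = -159; answer -159
Step 3: Y2 = -159; c = 3; total draws C(11,4) = 330; favorable C(8,4) = 70; P = 7/33; answer 7/33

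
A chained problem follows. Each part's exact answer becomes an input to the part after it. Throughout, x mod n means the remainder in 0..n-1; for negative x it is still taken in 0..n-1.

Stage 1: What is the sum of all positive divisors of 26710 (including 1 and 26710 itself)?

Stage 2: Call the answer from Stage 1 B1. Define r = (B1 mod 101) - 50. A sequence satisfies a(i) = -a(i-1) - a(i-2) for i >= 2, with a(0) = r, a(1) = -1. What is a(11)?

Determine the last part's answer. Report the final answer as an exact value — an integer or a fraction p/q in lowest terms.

31

Stage 1: 26710 = 2 * 5 * 2671; sigma = (1 + 2) * (1 + 5) * (1 + 2671) = 3 * 6 * 2672 = 48096; answer 48096
Stage 2: B1 = 48096; r = -30; a(2) = -1*(-1) - 1*(-30) = 31; iterating: a(2)=31, a(3)=-30, a(4)=-1, a(5)=31, a(6)=-30, a(7)=-1, a(8)=31, a(9)=-30, a(10)=-1, a(11)=31; answer 31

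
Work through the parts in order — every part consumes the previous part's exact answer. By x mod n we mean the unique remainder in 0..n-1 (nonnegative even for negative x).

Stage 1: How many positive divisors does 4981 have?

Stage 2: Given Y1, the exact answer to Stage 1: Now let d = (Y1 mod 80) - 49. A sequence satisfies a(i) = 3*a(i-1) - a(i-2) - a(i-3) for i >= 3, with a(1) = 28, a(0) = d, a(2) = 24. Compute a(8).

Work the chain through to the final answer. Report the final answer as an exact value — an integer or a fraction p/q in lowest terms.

7563

Stage 1: 4981 = 17 * 293; number of divisors = (1+1) * (1+1) = 4; answer 4
Stage 2: Y1 = 4; d = -45; a(3) = 3*(24) - 1*(28) - 1*(-45) = 89; iterating: a(3)=89, a(4)=215, a(5)=532, a(6)=1292, a(7)=3129, a(8)=7563; answer 7563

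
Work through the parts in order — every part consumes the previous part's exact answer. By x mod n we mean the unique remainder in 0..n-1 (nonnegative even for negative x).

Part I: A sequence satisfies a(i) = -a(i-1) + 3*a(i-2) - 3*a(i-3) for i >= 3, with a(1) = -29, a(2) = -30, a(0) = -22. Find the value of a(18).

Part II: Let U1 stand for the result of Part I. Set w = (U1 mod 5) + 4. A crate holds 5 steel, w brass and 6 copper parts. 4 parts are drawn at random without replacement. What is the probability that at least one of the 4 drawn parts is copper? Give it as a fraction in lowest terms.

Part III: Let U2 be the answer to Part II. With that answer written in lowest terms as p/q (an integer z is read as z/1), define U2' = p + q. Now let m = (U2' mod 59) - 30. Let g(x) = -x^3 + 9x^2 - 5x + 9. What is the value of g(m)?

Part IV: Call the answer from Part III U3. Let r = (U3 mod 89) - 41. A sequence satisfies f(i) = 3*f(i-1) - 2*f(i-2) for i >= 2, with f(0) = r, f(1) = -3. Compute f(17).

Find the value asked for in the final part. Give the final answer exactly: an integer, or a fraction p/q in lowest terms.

Part I: a(3) = -1*(-30) + 3*(-29) - 3*(-22) = 9; iterating: a(3)=9, a(4)=-12, a(5)=129, a(6)=-192, a(7)=615, a(8)=-1578, a(9)=3999, a(10)=-10578, a(11)=27309, a(12)=-71040, a(13)=184701, a(14)=-479748, a(15)=1246971, a(16)=-3240318, a(17)=8420475, a(18)=-21882342; answer -21882342
Part II: U1 = -21882342; w = 7; total draws C(18,4) = 3060; complement C(12,4) = 495; favorable 3060 - 495 = 2565; P = 57/68; answer 57/68
Part III: U2 = 57/68; threaded value p + q = 125; m = -23; -1*(-23)^3 + 9*(-23)^2 - 5*(-23)^1 + 9 = (12167) + (4761) + (115) + (9) = 17052; answer 17052
Part IV: U3 = 17052; r = 12; f(2) = 3*(-3) - 2*(12) = -33; iterating: f(2)=-33, f(3)=-93, f(4)=-213, f(5)=-453, f(6)=-933, f(7)=-1893, f(8)=-3813, f(9)=-7653, f(10)=-15333, f(11)=-30693, f(12)=-61413, f(13)=-122853, f(14)=-245733, f(15)=-491493, f(16)=-983013, f(17)=-1966053; answer -1966053

-1966053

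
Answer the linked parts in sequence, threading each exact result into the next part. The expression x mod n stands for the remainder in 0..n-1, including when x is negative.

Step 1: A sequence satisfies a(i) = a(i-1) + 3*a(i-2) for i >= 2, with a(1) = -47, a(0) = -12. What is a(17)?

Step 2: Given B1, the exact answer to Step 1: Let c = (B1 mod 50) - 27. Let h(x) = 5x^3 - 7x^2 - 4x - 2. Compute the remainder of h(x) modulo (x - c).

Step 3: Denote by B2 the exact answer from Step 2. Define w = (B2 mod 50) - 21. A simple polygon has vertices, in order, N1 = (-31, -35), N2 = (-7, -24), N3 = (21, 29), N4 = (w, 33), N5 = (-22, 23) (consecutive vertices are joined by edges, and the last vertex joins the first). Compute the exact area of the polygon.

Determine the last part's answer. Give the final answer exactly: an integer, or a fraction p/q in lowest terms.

1890

Step 1: a(2) = 1*(-47) + 3*(-12) = -83; iterating: a(2)=-83, a(3)=-224, a(4)=-473, a(5)=-1145, a(6)=-2564, a(7)=-5999, a(8)=-13691, a(9)=-31688, a(10)=-72761, a(11)=-167825, a(12)=-386108, a(13)=-889583, a(14)=-2047907, a(15)=-4716656, a(16)=-10860377, a(17)=-25010345; answer -25010345
Step 2: B1 = -25010345; c = -22; remainder = value at the root: 5*(-22)^3 - 7*(-22)^2 - 4*(-22)^1 - 2 = (-53240) + (-3388) + (88) + (-2) = -56542; answer -56542
Step 3: B2 = -56542; w = -13; cross terms: (-31*-24 - -7*-35)=499, (-7*29 - 21*-24)=301, (21*33 - -13*29)=1070, (-13*23 - -22*33)=427, (-22*-35 - -31*23)=1483; twice the area = |3780| = 3780; area = 1890; answer 1890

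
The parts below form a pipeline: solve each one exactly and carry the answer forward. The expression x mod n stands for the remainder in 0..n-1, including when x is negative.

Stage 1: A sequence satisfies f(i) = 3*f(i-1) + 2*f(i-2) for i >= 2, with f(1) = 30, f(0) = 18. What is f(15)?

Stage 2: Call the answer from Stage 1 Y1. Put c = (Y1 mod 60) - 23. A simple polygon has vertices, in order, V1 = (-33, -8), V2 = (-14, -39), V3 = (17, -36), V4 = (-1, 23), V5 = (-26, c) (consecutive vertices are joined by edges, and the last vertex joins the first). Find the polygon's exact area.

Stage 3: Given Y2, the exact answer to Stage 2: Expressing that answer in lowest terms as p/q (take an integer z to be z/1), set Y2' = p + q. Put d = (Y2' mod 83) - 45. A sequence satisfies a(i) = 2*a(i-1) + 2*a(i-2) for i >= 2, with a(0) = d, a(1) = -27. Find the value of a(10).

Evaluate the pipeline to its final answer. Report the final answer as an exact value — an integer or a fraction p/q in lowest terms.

-175680

Stage 1: f(2) = 3*(30) + 2*(18) = 126; iterating: f(2)=126, f(3)=438, f(4)=1566, f(5)=5574, f(6)=19854, f(7)=70710, f(8)=251838, f(9)=896934, f(10)=3194478, f(11)=11377302, f(12)=40520862, f(13)=144317190, f(14)=513993294, f(15)=1830614262; answer 1830614262
Stage 2: Y1 = 1830614262; c = 19; cross terms: (-33*-39 - -14*-8)=1175, (-14*-36 - 17*-39)=1167, (17*23 - -1*-36)=355, (-1*19 - -26*23)=579, (-26*-8 - -33*19)=835; twice the area = |4111| = 4111; area = 4111/2; answer 4111/2
Stage 3: Y2 = 4111/2; threaded value p + q = 4113; d = 1; a(2) = 2*(-27) + 2*(1) = -52; iterating: a(2)=-52, a(3)=-158, a(4)=-420, a(5)=-1156, a(6)=-3152, a(7)=-8616, a(8)=-23536, a(9)=-64304, a(10)=-175680; answer -175680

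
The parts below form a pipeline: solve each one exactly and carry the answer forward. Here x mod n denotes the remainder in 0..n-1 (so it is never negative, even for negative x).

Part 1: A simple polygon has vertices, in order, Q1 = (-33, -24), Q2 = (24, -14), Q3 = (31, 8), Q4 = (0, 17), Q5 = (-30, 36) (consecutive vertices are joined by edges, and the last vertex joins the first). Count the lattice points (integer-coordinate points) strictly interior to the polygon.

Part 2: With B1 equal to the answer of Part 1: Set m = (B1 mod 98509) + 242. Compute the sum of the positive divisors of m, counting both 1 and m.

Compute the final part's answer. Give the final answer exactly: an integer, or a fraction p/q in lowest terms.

6696

Part 1: cross terms: (-33*-14 - 24*-24)=1038, (24*8 - 31*-14)=626, (31*17 - 0*8)=527, (0*36 - -30*17)=510, (-30*-24 - -33*36)=1908; twice the area = |4609| = 4609; area = 4609/2; boundary points = 1 + 1 + 1 + 1 + 3 = 7; strictly interior points = area - boundary/2 + 1 = 2302; answer 2302
Part 2: B1 = 2302; m = 2544; 2544 = 2^4 * 3 * 53; sigma = (1 + 2 + 4 + 8 + 16) * (1 + 3) * (1 + 53) = 31 * 4 * 54 = 6696; answer 6696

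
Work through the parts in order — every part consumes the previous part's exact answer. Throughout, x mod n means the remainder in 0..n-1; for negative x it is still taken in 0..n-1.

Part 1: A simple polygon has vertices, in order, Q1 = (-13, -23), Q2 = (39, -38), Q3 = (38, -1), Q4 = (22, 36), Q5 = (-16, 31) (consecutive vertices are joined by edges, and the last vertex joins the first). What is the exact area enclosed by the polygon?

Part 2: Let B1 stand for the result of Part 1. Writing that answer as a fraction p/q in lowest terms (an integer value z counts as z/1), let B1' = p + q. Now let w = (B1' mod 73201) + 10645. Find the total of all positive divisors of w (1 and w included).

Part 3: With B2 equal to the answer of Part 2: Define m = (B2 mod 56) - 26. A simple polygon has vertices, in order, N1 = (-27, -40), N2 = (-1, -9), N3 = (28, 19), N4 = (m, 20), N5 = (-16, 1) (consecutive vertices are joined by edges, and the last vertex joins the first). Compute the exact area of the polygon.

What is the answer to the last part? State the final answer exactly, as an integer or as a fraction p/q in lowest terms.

Part 1: cross terms: (-13*-38 - 39*-23)=1391, (39*-1 - 38*-38)=1405, (38*36 - 22*-1)=1390, (22*31 - -16*36)=1258, (-16*-23 - -13*31)=771; twice the area = |6215| = 6215; area = 6215/2; answer 6215/2
Part 2: B1 = 6215/2; threaded value p + q = 6217; w = 16862; 16862 = 2 * 8431; sigma = (1 + 2) * (1 + 8431) = 3 * 8432 = 25296; answer 25296
Part 3: B2 = 25296; m = 14; cross terms: (-27*-9 - -1*-40)=203, (-1*19 - 28*-9)=233, (28*20 - 14*19)=294, (14*1 - -16*20)=334, (-16*-40 - -27*1)=667; twice the area = |1731| = 1731; area = 1731/2; answer 1731/2

1731/2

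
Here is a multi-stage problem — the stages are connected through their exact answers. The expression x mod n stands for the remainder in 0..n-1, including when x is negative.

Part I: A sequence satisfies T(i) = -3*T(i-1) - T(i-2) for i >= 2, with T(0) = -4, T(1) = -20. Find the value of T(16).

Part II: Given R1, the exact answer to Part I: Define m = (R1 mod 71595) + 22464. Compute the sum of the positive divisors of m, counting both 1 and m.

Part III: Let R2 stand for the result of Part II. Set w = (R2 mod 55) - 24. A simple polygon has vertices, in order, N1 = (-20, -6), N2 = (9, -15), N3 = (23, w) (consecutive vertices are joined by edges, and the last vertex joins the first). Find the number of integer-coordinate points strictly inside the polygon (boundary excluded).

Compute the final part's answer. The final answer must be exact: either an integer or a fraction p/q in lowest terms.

Part I: T(2) = -3*(-20) - 1*(-4) = 64; iterating: T(2)=64, T(3)=-172, T(4)=452, T(5)=-1184, T(6)=3100, T(7)=-8116, T(8)=21248, T(9)=-55628, T(10)=145636, T(11)=-381280, T(12)=998204, T(13)=-2613332, T(14)=6841792, T(15)=-17912044, T(16)=46894340; answer 46894340
Part II: R1 = 46894340; m = 93674; 93674 = 2 * 7 * 6691; sigma = (1 + 2) * (1 + 7) * (1 + 6691) = 3 * 8 * 6692 = 160608; answer 160608
Part III: R2 = 160608; w = -16; cross terms: (-20*-15 - 9*-6)=354, (9*-16 - 23*-15)=201, (23*-6 - -20*-16)=-458; twice the area = |97| = 97; area = 97/2; boundary points = 1 + 1 + 1 = 3; strictly interior points = area - boundary/2 + 1 = 48; answer 48

48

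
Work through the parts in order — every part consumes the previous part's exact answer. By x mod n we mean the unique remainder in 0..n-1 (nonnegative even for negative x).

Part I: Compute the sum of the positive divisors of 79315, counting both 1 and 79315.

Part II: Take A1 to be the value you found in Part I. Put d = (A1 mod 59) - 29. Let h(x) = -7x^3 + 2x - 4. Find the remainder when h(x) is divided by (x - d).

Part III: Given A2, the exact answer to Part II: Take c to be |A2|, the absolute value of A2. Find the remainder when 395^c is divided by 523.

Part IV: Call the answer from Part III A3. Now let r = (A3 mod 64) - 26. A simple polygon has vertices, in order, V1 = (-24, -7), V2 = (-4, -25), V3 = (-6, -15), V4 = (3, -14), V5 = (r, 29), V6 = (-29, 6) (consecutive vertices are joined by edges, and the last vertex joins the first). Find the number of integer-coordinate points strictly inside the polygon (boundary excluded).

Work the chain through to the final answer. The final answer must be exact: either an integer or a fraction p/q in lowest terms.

1130

Part I: 79315 = 5 * 29 * 547; sigma = (1 + 5) * (1 + 29) * (1 + 547) = 6 * 30 * 548 = 98640; answer 98640
Part II: A1 = 98640; d = 22; remainder = value at the root: -7*(22)^3 + 2*(22)^1 - 4 = (-74536) + (44) + (-4) = -74496; answer -74496
Part III: A2 = -74496; c = 74496; squarings mod 523: 395^1=395, 395^2=171, 395^4=476, 395^8=117, 395^16=91, 395^32=436, 395^64=247, 395^128=341, 395^256=175, 395^512=291, 395^1024=478, 395^2048=456, 395^4096=305, 395^8192=454, 395^16384=54, 395^32768=301, 395^65536=122; 395^74496 = 395^256 * 395^512 * 395^8192 * 395^65536 = 237 (mod 523); answer 237
Part IV: A3 = 237; r = 19; cross terms: (-24*-25 - -4*-7)=572, (-4*-15 - -6*-25)=-90, (-6*-14 - 3*-15)=129, (3*29 - 19*-14)=353, (19*6 - -29*29)=955, (-29*-7 - -24*6)=347; twice the area = |2266| = 2266; area = 1133; boundary points = 2 + 2 + 1 + 1 + 1 + 1 = 8; strictly interior points = area - boundary/2 + 1 = 1130; answer 1130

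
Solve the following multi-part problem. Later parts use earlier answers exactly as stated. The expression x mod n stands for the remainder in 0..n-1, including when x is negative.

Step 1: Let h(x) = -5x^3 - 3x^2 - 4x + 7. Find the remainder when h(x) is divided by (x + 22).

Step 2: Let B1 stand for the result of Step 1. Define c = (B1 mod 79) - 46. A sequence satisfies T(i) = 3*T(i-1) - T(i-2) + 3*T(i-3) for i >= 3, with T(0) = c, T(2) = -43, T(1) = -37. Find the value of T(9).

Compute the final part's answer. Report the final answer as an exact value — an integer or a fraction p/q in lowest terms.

-59077

Step 1: remainder = value at the root: -5*(-22)^3 - 3*(-22)^2 - 4*(-22)^1 + 7 = (53240) + (-1452) + (88) + (7) = 51883; answer 51883
Step 2: B1 = 51883; c = 13; T(3) = 3*(-43) - 1*(-37) + 3*(13) = -53; iterating: T(3)=-53, T(4)=-227, T(5)=-757, T(6)=-2203, T(7)=-6533, T(8)=-19667, T(9)=-59077; answer -59077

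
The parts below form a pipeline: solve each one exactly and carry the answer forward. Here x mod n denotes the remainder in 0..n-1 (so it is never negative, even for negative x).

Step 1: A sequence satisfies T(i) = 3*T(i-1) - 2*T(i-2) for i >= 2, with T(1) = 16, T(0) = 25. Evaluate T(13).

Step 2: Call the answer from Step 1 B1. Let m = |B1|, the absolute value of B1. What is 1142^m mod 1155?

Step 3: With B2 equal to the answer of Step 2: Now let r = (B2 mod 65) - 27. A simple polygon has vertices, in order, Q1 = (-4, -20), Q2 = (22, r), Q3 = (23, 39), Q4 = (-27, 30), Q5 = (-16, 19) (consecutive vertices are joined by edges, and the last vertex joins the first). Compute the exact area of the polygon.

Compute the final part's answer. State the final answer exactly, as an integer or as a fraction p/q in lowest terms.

Step 1: T(2) = 3*(16) - 2*(25) = -2; iterating: T(2)=-2, T(3)=-38, T(4)=-110, T(5)=-254, T(6)=-542, T(7)=-1118, T(8)=-2270, T(9)=-4574, T(10)=-9182, T(11)=-18398, T(12)=-36830, T(13)=-73694; answer -73694
Step 2: B1 = -73694; m = 73694; squarings mod 1155: 1142^1=1142, 1142^2=169, 1142^4=841, 1142^8=421, 1142^16=526, 1142^32=631, 1142^64=841, 1142^128=421, 1142^256=526, 1142^512=631, 1142^1024=841, 1142^2048=421, 1142^4096=526, 1142^8192=631, 1142^16384=841, 1142^32768=421, 1142^65536=526; 1142^73694 = 1142^2 * 1142^4 * 1142^8 * 1142^16 * 1142^64 * 1142^128 * 1142^256 * 1142^512 * 1142^1024 * 1142^2048 * 1142^4096 * 1142^65536 = 379 (mod 1155); answer 379
Step 3: B2 = 379; r = 27; cross terms: (-4*27 - 22*-20)=332, (22*39 - 23*27)=237, (23*30 - -27*39)=1743, (-27*19 - -16*30)=-33, (-16*-20 - -4*19)=396; twice the area = |2675| = 2675; area = 2675/2; answer 2675/2

2675/2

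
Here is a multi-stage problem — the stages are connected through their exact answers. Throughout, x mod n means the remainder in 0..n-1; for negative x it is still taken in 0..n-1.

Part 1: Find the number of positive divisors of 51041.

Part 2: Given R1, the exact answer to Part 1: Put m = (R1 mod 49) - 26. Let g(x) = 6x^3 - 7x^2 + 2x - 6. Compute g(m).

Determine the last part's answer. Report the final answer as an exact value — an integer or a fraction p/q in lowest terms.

Part 1: 51041 = 43 * 1187; number of divisors = (1+1) * (1+1) = 4; answer 4
Part 2: R1 = 4; m = -22; 6*(-22)^3 - 7*(-22)^2 + 2*(-22)^1 - 6 = (-63888) + (-3388) + (-44) + (-6) = -67326; answer -67326

-67326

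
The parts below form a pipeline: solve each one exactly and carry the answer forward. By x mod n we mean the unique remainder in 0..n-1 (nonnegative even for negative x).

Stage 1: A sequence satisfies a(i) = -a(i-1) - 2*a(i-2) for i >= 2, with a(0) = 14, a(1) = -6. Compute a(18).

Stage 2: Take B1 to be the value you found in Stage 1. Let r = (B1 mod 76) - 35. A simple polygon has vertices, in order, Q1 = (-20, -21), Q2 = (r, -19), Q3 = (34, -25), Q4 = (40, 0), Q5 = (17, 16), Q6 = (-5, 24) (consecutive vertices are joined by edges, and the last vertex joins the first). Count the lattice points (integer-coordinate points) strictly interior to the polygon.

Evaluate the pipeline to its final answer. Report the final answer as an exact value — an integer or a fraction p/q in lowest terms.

1797

Stage 1: a(2) = -1*(-6) - 2*(14) = -22; iterating: a(2)=-22, a(3)=34, a(4)=10, a(5)=-78, a(6)=58, a(7)=98, a(8)=-214, a(9)=18, a(10)=410, a(11)=-446, a(12)=-374, a(13)=1266, a(14)=-518, a(15)=-2014, a(16)=3050, a(17)=978, a(18)=-7078; answer -7078
Stage 2: B1 = -7078; r = 31; cross terms: (-20*-19 - 31*-21)=1031, (31*-25 - 34*-19)=-129, (34*0 - 40*-25)=1000, (40*16 - 17*0)=640, (17*24 - -5*16)=488, (-5*-21 - -20*24)=585; twice the area = |3615| = 3615; area = 3615/2; boundary points = 1 + 3 + 1 + 1 + 2 + 15 = 23; strictly interior points = area - boundary/2 + 1 = 1797; answer 1797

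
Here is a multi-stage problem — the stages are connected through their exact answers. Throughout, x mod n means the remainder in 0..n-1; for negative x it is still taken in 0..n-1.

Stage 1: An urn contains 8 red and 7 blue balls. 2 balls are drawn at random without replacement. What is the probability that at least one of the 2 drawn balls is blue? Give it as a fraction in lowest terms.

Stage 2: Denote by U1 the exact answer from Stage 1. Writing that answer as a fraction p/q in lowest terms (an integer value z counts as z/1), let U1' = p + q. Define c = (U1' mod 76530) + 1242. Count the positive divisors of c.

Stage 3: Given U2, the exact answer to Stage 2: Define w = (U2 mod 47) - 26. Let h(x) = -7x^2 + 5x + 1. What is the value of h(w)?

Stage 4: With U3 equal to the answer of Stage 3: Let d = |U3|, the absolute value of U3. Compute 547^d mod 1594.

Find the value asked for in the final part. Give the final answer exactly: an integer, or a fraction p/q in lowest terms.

41

Stage 1: total draws C(15,2) = 105; complement C(8,2) = 28; favorable 105 - 28 = 77; P = 11/15; answer 11/15
Stage 2: U1 = 11/15; threaded value p + q = 26; c = 1268; 1268 = 2^2 * 317; number of divisors = (2+1) * (1+1) = 6; answer 6
Stage 3: U2 = 6; w = -20; -7*(-20)^2 + 5*(-20)^1 + 1 = (-2800) + (-100) + (1) = -2899; answer -2899
Stage 4: U3 = -2899; d = 2899; squarings mod 1594: 547^1=547, 547^2=1131, 547^4=773, 547^8=1373, 547^16=1021, 547^32=1559, 547^64=1225, 547^128=671, 547^256=733, 547^512=111, 547^1024=1163, 547^2048=857; 547^2899 = 547^1 * 547^2 * 547^16 * 547^64 * 547^256 * 547^512 * 547^2048 = 41 (mod 1594); answer 41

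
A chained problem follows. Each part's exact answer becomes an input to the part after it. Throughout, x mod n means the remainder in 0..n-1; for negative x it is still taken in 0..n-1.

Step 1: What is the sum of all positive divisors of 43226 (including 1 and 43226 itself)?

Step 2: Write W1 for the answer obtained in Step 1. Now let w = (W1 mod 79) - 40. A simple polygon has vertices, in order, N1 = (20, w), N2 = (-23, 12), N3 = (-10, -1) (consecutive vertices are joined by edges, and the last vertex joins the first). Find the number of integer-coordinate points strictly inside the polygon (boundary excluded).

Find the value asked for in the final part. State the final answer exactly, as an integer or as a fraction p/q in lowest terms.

338

Step 1: 43226 = 2 * 21613; sigma = (1 + 2) * (1 + 21613) = 3 * 21614 = 64842; answer 64842
Step 2: W1 = 64842; w = 22; cross terms: (20*12 - -23*22)=746, (-23*-1 - -10*12)=143, (-10*22 - 20*-1)=-200; twice the area = |689| = 689; area = 689/2; boundary points = 1 + 13 + 1 = 15; strictly interior points = area - boundary/2 + 1 = 338; answer 338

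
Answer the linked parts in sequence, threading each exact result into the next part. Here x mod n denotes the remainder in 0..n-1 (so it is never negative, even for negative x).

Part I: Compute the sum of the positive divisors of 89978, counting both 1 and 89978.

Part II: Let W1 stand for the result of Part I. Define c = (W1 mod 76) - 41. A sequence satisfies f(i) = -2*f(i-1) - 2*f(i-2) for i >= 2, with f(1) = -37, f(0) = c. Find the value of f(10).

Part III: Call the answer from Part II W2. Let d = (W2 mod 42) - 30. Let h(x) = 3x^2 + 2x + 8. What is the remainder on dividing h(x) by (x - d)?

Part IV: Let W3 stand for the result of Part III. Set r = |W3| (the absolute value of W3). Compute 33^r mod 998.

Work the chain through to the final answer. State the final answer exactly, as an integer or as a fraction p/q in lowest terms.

169

Part I: 89978 = 2 * 7 * 6427; sigma = (1 + 2) * (1 + 7) * (1 + 6427) = 3 * 8 * 6428 = 154272; answer 154272
Part II: W1 = 154272; c = 27; f(2) = -2*(-37) - 2*(27) = 20; iterating: f(2)=20, f(3)=34, f(4)=-108, f(5)=148, f(6)=-80, f(7)=-136, f(8)=432, f(9)=-592, f(10)=320; answer 320
Part III: W2 = 320; d = -4; remainder = value at the root: 3*(-4)^2 + 2*(-4)^1 + 8 = (48) + (-8) + (8) = 48; answer 48
Part IV: W3 = 48; r = 48; squarings mod 998: 33^1=33, 33^2=91, 33^4=297, 33^8=385, 33^16=521, 33^32=983; 33^48 = 33^16 * 33^32 = 169 (mod 998); answer 169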